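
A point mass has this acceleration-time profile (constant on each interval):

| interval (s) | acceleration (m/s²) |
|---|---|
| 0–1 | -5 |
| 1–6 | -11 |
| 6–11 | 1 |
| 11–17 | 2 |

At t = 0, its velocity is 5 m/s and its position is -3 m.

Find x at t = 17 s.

On each constant-a segment, Δv = aΔt and Δx = v₀Δt + ½aΔt²; chain segment to segment.
0–1 s: v starts 5 m/s; Δx = 5·1 + ½·-5·1² = 2.5 m; v ends 0 m/s.
1–6 s: v starts 0 m/s; Δx = 0·5 + ½·-11·5² = -137.5 m; v ends -55 m/s.
6–11 s: v starts -55 m/s; Δx = -55·5 + ½·1·5² = -262.5 m; v ends -50 m/s.
11–17 s: v starts -50 m/s; Δx = -50·6 + ½·2·6² = -264 m; v ends -38 m/s.
x(17) = -3 + Σ Δx = -664.5 m.

-664.5 m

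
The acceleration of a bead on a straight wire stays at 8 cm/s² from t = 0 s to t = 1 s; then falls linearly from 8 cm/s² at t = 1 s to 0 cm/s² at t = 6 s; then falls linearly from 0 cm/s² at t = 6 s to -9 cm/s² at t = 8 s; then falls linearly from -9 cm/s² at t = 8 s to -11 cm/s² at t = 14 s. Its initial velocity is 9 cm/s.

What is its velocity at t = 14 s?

-32 cm/s

Δv equals the area under the a-t graph; then v = v₀ + Δv.
0–1 s: 8 × 1 = 8 cm/s
1–6 s: ½(8 + 0)(5) = 20 cm/s
6–8 s: ½(0 + -9)(2) = -9 cm/s
8–14 s: ½(-9 + -11)(6) = -60 cm/s
Δv = -41 cm/s, so v(14) = 9 + (-41) = -32 cm/s.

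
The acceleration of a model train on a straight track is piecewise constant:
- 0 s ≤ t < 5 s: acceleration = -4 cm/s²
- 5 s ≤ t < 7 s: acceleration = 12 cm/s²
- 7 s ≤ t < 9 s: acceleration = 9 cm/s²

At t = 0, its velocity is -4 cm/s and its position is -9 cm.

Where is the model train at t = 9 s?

-85 cm

On each constant-a segment, Δv = aΔt and Δx = v₀Δt + ½aΔt²; chain segment to segment.
0–5 s: v starts -4 cm/s; Δx = -4·5 + ½·-4·5² = -70 cm; v ends -24 cm/s.
5–7 s: v starts -24 cm/s; Δx = -24·2 + ½·12·2² = -24 cm; v ends 0 cm/s.
7–9 s: v starts 0 cm/s; Δx = 0·2 + ½·9·2² = 18 cm; v ends 18 cm/s.
x(9) = -9 + Σ Δx = -85 cm.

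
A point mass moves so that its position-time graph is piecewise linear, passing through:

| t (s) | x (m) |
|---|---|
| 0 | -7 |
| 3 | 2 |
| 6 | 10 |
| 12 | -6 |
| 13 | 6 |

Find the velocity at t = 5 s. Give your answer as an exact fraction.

Velocity is the slope of the x-t graph on 3–6 s: (10 − 2)/(6 − 3) = 8/3 m/s.

8/3 m/s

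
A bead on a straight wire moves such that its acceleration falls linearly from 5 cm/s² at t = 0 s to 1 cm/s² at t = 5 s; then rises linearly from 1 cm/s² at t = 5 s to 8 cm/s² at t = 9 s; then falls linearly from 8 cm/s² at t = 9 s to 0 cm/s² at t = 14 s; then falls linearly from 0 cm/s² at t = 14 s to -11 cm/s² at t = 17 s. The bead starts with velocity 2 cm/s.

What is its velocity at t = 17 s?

38.5 cm/s

Δv equals the area under the a-t graph; then v = v₀ + Δv.
0–5 s: ½(5 + 1)(5) = 15 cm/s
5–9 s: ½(1 + 8)(4) = 18 cm/s
9–14 s: ½(8 + 0)(5) = 20 cm/s
14–17 s: ½(0 + -11)(3) = -16.5 cm/s
Δv = 36.5 cm/s, so v(17) = 2 + (36.5) = 38.5 cm/s.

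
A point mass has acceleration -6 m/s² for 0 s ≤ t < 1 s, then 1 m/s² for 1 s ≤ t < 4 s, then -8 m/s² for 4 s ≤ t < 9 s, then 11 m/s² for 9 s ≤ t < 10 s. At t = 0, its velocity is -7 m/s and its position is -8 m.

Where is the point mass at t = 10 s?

-247 m

On each constant-a segment, Δv = aΔt and Δx = v₀Δt + ½aΔt²; chain segment to segment.
0–1 s: v starts -7 m/s; Δx = -7·1 + ½·-6·1² = -10 m; v ends -13 m/s.
1–4 s: v starts -13 m/s; Δx = -13·3 + ½·1·3² = -34.5 m; v ends -10 m/s.
4–9 s: v starts -10 m/s; Δx = -10·5 + ½·-8·5² = -150 m; v ends -50 m/s.
9–10 s: v starts -50 m/s; Δx = -50·1 + ½·11·1² = -44.5 m; v ends -39 m/s.
x(10) = -8 + Σ Δx = -247 m.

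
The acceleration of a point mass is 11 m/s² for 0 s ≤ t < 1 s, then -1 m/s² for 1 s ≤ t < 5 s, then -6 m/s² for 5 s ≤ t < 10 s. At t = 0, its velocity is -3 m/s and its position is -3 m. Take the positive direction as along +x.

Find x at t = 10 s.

-31.5 m

On each constant-a segment, Δv = aΔt and Δx = v₀Δt + ½aΔt²; chain segment to segment.
0–1 s: v starts -3 m/s; Δx = -3·1 + ½·11·1² = 2.5 m; v ends 8 m/s.
1–5 s: v starts 8 m/s; Δx = 8·4 + ½·-1·4² = 24 m; v ends 4 m/s.
5–10 s: v starts 4 m/s; Δx = 4·5 + ½·-6·5² = -55 m; v ends -26 m/s.
x(10) = -3 + Σ Δx = -31.5 m.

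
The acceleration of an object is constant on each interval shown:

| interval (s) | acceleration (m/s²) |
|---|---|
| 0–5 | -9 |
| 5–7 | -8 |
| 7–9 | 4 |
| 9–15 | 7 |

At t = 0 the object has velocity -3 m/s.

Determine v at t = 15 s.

-14 m/s

Δv equals the area under the a-t graph; then v = v₀ + Δv.
0–5 s: -9 × 5 = -45 m/s
5–7 s: -8 × 2 = -16 m/s
7–9 s: 4 × 2 = 8 m/s
9–15 s: 7 × 6 = 42 m/s
Δv = -11 m/s, so v(15) = -3 + (-11) = -14 m/s.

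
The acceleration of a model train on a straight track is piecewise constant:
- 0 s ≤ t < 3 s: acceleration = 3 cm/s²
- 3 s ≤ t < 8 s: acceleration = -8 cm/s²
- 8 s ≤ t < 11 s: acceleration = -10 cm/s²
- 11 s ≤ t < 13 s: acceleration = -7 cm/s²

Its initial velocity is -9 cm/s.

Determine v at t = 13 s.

-84 cm/s

Δv equals the area under the a-t graph; then v = v₀ + Δv.
0–3 s: 3 × 3 = 9 cm/s
3–8 s: -8 × 5 = -40 cm/s
8–11 s: -10 × 3 = -30 cm/s
11–13 s: -7 × 2 = -14 cm/s
Δv = -75 cm/s, so v(13) = -9 + (-75) = -84 cm/s.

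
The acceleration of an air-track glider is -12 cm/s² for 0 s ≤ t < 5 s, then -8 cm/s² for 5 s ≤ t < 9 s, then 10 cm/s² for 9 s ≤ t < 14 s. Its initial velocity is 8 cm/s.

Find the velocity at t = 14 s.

Δv equals the area under the a-t graph; then v = v₀ + Δv.
0–5 s: -12 × 5 = -60 cm/s
5–9 s: -8 × 4 = -32 cm/s
9–14 s: 10 × 5 = 50 cm/s
Δv = -42 cm/s, so v(14) = 8 + (-42) = -34 cm/s.

-34 cm/s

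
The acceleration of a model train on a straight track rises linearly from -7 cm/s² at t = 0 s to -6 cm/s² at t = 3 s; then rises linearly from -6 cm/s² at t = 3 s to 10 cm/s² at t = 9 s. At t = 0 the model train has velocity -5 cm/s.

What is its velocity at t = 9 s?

Δv equals the area under the a-t graph; then v = v₀ + Δv.
0–3 s: ½(-7 + -6)(3) = -19.5 cm/s
3–9 s: ½(-6 + 10)(6) = 12 cm/s
Δv = -7.5 cm/s, so v(9) = -5 + (-7.5) = -12.5 cm/s.

-12.5 cm/s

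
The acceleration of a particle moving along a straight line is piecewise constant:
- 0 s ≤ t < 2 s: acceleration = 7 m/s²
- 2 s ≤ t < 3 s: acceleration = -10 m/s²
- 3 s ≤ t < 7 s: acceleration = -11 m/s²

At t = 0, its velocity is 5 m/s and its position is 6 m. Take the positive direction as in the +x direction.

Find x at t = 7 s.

On each constant-a segment, Δv = aΔt and Δx = v₀Δt + ½aΔt²; chain segment to segment.
0–2 s: v starts 5 m/s; Δx = 5·2 + ½·7·2² = 24 m; v ends 19 m/s.
2–3 s: v starts 19 m/s; Δx = 19·1 + ½·-10·1² = 14 m; v ends 9 m/s.
3–7 s: v starts 9 m/s; Δx = 9·4 + ½·-11·4² = -52 m; v ends -35 m/s.
x(7) = 6 + Σ Δx = -8 m.

-8 m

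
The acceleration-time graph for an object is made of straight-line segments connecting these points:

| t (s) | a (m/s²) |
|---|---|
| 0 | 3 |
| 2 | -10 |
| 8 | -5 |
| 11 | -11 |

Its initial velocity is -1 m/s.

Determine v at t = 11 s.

-77 m/s

Δv equals the area under the a-t graph; then v = v₀ + Δv.
0–2 s: ½(3 + -10)(2) = -7 m/s
2–8 s: ½(-10 + -5)(6) = -45 m/s
8–11 s: ½(-5 + -11)(3) = -24 m/s
Δv = -76 m/s, so v(11) = -1 + (-76) = -77 m/s.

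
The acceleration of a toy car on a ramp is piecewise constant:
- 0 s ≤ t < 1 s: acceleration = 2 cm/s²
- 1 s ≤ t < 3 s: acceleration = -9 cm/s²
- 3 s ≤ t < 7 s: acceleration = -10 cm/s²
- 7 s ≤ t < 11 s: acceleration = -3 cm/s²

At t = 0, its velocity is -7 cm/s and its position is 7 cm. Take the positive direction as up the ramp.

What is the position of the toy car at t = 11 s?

-475 cm

On each constant-a segment, Δv = aΔt and Δx = v₀Δt + ½aΔt²; chain segment to segment.
0–1 s: v starts -7 cm/s; Δx = -7·1 + ½·2·1² = -6 cm; v ends -5 cm/s.
1–3 s: v starts -5 cm/s; Δx = -5·2 + ½·-9·2² = -28 cm; v ends -23 cm/s.
3–7 s: v starts -23 cm/s; Δx = -23·4 + ½·-10·4² = -172 cm; v ends -63 cm/s.
7–11 s: v starts -63 cm/s; Δx = -63·4 + ½·-3·4² = -276 cm; v ends -75 cm/s.
x(11) = 7 + Σ Δx = -475 cm.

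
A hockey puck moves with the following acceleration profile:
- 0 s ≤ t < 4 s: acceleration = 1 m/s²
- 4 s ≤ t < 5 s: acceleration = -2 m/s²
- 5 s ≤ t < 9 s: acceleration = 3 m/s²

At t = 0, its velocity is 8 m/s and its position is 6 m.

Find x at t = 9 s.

On each constant-a segment, Δv = aΔt and Δx = v₀Δt + ½aΔt²; chain segment to segment.
0–4 s: v starts 8 m/s; Δx = 8·4 + ½·1·4² = 40 m; v ends 12 m/s.
4–5 s: v starts 12 m/s; Δx = 12·1 + ½·-2·1² = 11 m; v ends 10 m/s.
5–9 s: v starts 10 m/s; Δx = 10·4 + ½·3·4² = 64 m; v ends 22 m/s.
x(9) = 6 + Σ Δx = 121 m.

121 m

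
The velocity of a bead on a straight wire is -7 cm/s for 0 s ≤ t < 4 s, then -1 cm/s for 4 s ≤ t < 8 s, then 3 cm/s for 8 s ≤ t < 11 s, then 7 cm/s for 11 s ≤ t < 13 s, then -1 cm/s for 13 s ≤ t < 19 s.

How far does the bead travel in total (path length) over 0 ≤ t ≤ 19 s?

Total distance travelled is ∫|v| dt — sum the magnitudes of each area piece.
0–4 s: |-7| × 4 = 28 cm
4–8 s: |-1| × 4 = 4 cm
8–11 s: |3| × 3 = 9 cm
11–13 s: |7| × 2 = 14 cm
13–19 s: |-1| × 6 = 6 cm
Total distance = 61 cm

61 cm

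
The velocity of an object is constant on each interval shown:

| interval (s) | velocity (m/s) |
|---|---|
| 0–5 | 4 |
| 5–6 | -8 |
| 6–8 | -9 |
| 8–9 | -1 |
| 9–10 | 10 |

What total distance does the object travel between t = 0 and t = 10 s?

Total distance travelled is ∫|v| dt — sum the magnitudes of each area piece.
0–5 s: |4| × 5 = 20 m
5–6 s: |-8| × 1 = 8 m
6–8 s: |-9| × 2 = 18 m
8–9 s: |-1| × 1 = 1 m
9–10 s: |10| × 1 = 10 m
Total distance = 57 m

57 m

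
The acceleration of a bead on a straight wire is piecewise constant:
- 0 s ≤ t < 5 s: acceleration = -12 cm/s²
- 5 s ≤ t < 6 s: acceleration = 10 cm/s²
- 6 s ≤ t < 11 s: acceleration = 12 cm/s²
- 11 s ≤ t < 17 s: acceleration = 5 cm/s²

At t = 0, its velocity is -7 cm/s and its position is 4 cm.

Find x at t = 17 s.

On each constant-a segment, Δv = aΔt and Δx = v₀Δt + ½aΔt²; chain segment to segment.
0–5 s: v starts -7 cm/s; Δx = -7·5 + ½·-12·5² = -185 cm; v ends -67 cm/s.
5–6 s: v starts -67 cm/s; Δx = -67·1 + ½·10·1² = -62 cm; v ends -57 cm/s.
6–11 s: v starts -57 cm/s; Δx = -57·5 + ½·12·5² = -135 cm; v ends 3 cm/s.
11–17 s: v starts 3 cm/s; Δx = 3·6 + ½·5·6² = 108 cm; v ends 33 cm/s.
x(17) = 4 + Σ Δx = -270 cm.

-270 cm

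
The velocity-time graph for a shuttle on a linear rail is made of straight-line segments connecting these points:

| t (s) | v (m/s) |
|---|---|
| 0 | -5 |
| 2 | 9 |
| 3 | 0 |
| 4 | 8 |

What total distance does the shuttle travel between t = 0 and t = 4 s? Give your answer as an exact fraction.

225/14 m

Distance (not displacement) is the total path length: add the absolute areas under v-t.
0–2 s: v = 0 at t = 5/7 s; triangle areas 25/14 + 81/14 = 53/7 m
2–3 s: |½(9 + 0)(1)| = 4.5 m
3–4 s: |½(0 + 8)(1)| = 4 m
Total distance = 225/14 m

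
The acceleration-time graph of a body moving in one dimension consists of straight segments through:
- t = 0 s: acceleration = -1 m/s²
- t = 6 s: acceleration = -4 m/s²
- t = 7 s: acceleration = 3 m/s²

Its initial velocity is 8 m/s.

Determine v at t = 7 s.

Δv equals the area under the a-t graph; then v = v₀ + Δv.
0–6 s: ½(-1 + -4)(6) = -15 m/s
6–7 s: ½(-4 + 3)(1) = -0.5 m/s
Δv = -15.5 m/s, so v(7) = 8 + (-15.5) = -7.5 m/s.

-7.5 m/s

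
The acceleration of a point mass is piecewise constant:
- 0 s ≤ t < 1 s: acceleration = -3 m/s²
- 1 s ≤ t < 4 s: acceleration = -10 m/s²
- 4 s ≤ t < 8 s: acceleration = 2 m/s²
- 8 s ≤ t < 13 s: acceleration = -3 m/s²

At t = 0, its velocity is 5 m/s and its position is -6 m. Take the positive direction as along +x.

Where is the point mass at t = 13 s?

On each constant-a segment, Δv = aΔt and Δx = v₀Δt + ½aΔt²; chain segment to segment.
0–1 s: v starts 5 m/s; Δx = 5·1 + ½·-3·1² = 3.5 m; v ends 2 m/s.
1–4 s: v starts 2 m/s; Δx = 2·3 + ½·-10·3² = -39 m; v ends -28 m/s.
4–8 s: v starts -28 m/s; Δx = -28·4 + ½·2·4² = -96 m; v ends -20 m/s.
8–13 s: v starts -20 m/s; Δx = -20·5 + ½·-3·5² = -137.5 m; v ends -35 m/s.
x(13) = -6 + Σ Δx = -275 m.

-275 m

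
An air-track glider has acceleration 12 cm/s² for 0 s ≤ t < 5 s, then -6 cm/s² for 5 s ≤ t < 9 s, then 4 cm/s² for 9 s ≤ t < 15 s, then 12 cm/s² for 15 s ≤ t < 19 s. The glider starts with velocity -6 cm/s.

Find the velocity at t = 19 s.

102 cm/s

Δv equals the area under the a-t graph; then v = v₀ + Δv.
0–5 s: 12 × 5 = 60 cm/s
5–9 s: -6 × 4 = -24 cm/s
9–15 s: 4 × 6 = 24 cm/s
15–19 s: 12 × 4 = 48 cm/s
Δv = 108 cm/s, so v(19) = -6 + (108) = 102 cm/s.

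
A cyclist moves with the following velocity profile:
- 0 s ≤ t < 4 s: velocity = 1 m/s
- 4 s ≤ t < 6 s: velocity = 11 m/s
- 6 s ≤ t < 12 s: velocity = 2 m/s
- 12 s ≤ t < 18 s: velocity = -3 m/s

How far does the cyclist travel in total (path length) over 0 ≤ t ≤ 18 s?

56 m

Distance (not displacement) is the total path length: add the absolute areas under v-t.
0–4 s: |1| × 4 = 4 m
4–6 s: |11| × 2 = 22 m
6–12 s: |2| × 6 = 12 m
12–18 s: |-3| × 6 = 18 m
Total distance = 56 m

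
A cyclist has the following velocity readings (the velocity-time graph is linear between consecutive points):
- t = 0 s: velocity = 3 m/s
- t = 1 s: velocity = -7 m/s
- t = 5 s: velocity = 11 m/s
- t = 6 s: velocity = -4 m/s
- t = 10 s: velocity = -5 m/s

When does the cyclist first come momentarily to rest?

t = 0.3 s

v changes sign on 0–1 s (from 3 to -7); the graph is linear there, so v = 0 at t = 0 + (-3)·(1 − 0)/(-7 − 3) = 0.3 s.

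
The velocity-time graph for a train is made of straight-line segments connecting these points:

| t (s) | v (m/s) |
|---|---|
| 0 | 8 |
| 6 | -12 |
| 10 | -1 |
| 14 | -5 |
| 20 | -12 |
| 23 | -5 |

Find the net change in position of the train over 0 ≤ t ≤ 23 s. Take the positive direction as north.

Displacement is the signed area under the v-t curve.
0–6 s: ½(8 + -12)(6) = -12 m
6–10 s: ½(-12 + -1)(4) = -26 m
10–14 s: ½(-1 + -5)(4) = -12 m
14–20 s: ½(-5 + -12)(6) = -51 m
20–23 s: ½(-12 + -5)(3) = -25.5 m
Net displacement = -126.5 m

-126.5 m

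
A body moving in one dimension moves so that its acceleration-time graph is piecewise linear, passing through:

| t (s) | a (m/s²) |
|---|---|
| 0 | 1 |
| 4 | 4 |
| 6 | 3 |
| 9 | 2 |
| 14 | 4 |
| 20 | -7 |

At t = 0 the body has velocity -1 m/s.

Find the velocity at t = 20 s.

29.5 m/s

Δv equals the area under the a-t graph; then v = v₀ + Δv.
0–4 s: ½(1 + 4)(4) = 10 m/s
4–6 s: ½(4 + 3)(2) = 7 m/s
6–9 s: ½(3 + 2)(3) = 7.5 m/s
9–14 s: ½(2 + 4)(5) = 15 m/s
14–20 s: ½(4 + -7)(6) = -9 m/s
Δv = 30.5 m/s, so v(20) = -1 + (30.5) = 29.5 m/s.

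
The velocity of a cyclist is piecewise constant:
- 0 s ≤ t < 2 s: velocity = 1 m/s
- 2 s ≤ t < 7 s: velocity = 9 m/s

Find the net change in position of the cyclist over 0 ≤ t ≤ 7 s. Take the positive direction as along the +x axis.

Displacement is the signed area under the v-t curve.
0–2 s: 1 × 2 = 2 m
2–7 s: 9 × 5 = 45 m
Net displacement = 47 m

47 m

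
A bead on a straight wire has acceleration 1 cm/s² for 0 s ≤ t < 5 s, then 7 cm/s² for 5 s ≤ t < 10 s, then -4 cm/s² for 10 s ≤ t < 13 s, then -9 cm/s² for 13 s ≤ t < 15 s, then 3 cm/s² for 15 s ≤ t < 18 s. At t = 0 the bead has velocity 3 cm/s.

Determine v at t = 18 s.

22 cm/s

Δv equals the area under the a-t graph; then v = v₀ + Δv.
0–5 s: 1 × 5 = 5 cm/s
5–10 s: 7 × 5 = 35 cm/s
10–13 s: -4 × 3 = -12 cm/s
13–15 s: -9 × 2 = -18 cm/s
15–18 s: 3 × 3 = 9 cm/s
Δv = 19 cm/s, so v(18) = 3 + (19) = 22 cm/s.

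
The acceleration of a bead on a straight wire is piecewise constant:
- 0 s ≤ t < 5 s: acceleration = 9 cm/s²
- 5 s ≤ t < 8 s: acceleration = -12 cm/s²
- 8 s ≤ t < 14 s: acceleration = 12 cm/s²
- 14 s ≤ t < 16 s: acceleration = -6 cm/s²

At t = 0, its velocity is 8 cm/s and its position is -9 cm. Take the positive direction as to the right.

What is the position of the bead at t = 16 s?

732.5 cm

On each constant-a segment, Δv = aΔt and Δx = v₀Δt + ½aΔt²; chain segment to segment.
0–5 s: v starts 8 cm/s; Δx = 8·5 + ½·9·5² = 152.5 cm; v ends 53 cm/s.
5–8 s: v starts 53 cm/s; Δx = 53·3 + ½·-12·3² = 105 cm; v ends 17 cm/s.
8–14 s: v starts 17 cm/s; Δx = 17·6 + ½·12·6² = 318 cm; v ends 89 cm/s.
14–16 s: v starts 89 cm/s; Δx = 89·2 + ½·-6·2² = 166 cm; v ends 77 cm/s.
x(16) = -9 + Σ Δx = 732.5 cm.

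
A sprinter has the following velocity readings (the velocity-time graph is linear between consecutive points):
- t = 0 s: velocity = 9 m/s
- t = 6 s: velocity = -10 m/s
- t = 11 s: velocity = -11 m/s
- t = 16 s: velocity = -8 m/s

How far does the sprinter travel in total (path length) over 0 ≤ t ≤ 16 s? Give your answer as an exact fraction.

2443/19 m

Total distance travelled is ∫|v| dt — sum the magnitudes of each area piece.
0–6 s: v = 0 at t = 54/19 s; triangle areas 243/19 + 300/19 = 543/19 m
6–11 s: |½(-10 + -11)(5)| = 52.5 m
11–16 s: |½(-11 + -8)(5)| = 47.5 m
Total distance = 2443/19 m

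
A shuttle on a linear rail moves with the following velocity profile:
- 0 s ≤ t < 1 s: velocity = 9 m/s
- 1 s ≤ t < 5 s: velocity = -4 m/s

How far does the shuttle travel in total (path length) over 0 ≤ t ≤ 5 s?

Distance (not displacement) is the total path length: add the absolute areas under v-t.
0–1 s: |9| × 1 = 9 m
1–5 s: |-4| × 4 = 16 m
Total distance = 25 m

25 m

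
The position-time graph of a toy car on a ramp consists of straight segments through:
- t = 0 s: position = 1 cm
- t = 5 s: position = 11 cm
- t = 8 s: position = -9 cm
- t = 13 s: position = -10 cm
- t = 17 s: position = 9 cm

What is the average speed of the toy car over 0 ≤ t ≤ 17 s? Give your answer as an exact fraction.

Average speed = (total path length)/(elapsed time); on a piecewise-linear x-t graph the path length is Σ|Δx|.
0–5 s: |Δx| = |11 − 1| = 10 cm
5–8 s: |Δx| = |-9 − 11| = 20 cm
8–13 s: |Δx| = |-10 − -9| = 1 cm
13–17 s: |Δx| = |9 − -10| = 19 cm
Total path = 50 cm; average speed = 50/17 = 50/17 cm/s.

50/17 cm/s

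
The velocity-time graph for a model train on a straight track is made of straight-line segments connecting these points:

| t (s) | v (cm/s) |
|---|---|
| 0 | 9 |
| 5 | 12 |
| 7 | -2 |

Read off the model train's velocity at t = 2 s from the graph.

10.2 cm/s

On 0–5 s the graph is linear from 9 to 12 cm/s: v(2) = 9 + (12 − 9)·(2 − 0)/(5 − 0) = 10.2 cm/s.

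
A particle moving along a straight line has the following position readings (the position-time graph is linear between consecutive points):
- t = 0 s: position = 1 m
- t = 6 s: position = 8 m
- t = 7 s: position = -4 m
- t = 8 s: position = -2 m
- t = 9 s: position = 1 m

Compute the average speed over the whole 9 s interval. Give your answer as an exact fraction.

8/3 m/s

Average speed = (total path length)/(elapsed time); on a piecewise-linear x-t graph the path length is Σ|Δx|.
0–6 s: |Δx| = |8 − 1| = 7 m
6–7 s: |Δx| = |-4 − 8| = 12 m
7–8 s: |Δx| = |-2 − -4| = 2 m
8–9 s: |Δx| = |1 − -2| = 3 m
Total path = 24 m; average speed = 24/9 = 8/3 m/s.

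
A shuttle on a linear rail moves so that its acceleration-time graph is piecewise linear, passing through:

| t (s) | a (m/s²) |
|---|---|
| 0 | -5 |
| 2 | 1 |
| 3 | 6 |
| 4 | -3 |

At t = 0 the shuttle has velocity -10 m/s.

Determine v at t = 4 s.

-9 m/s

Δv equals the area under the a-t graph; then v = v₀ + Δv.
0–2 s: ½(-5 + 1)(2) = -4 m/s
2–3 s: ½(1 + 6)(1) = 3.5 m/s
3–4 s: ½(6 + -3)(1) = 1.5 m/s
Δv = 1 m/s, so v(4) = -10 + (1) = -9 m/s.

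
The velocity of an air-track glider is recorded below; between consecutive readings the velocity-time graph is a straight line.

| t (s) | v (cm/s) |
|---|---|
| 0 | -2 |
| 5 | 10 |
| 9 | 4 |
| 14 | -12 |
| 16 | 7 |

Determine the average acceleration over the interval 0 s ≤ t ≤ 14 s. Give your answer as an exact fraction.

-5/7 cm/s²

Average acceleration = Δv/Δt = (-12 − -2)/(14 − 0) = -5/7 cm/s².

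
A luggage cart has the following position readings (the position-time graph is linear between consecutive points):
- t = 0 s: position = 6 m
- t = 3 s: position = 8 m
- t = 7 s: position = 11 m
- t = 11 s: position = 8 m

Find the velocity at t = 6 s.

Velocity is the slope of the x-t graph on 3–7 s: (11 − 8)/(7 − 3) = 0.75 m/s.

0.75 m/s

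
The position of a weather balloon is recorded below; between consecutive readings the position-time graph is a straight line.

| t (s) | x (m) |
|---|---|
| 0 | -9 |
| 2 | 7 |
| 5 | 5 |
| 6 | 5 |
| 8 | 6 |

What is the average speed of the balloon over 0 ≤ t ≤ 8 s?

2.375 m/s

Average speed = (total path length)/(elapsed time); on a piecewise-linear x-t graph the path length is Σ|Δx|.
0–2 s: |Δx| = |7 − -9| = 16 m
2–5 s: |Δx| = |5 − 7| = 2 m
5–6 s: |Δx| = |5 − 5| = 0 m
6–8 s: |Δx| = |6 − 5| = 1 m
Total path = 19 m; average speed = 19/8 = 2.375 m/s.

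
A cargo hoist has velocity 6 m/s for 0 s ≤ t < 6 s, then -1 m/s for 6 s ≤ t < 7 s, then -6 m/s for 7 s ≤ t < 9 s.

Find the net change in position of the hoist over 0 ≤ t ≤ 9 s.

23 m

Displacement is the signed area under the v-t curve.
0–6 s: 6 × 6 = 36 m
6–7 s: -1 × 1 = -1 m
7–9 s: -6 × 2 = -12 m
Net displacement = 23 m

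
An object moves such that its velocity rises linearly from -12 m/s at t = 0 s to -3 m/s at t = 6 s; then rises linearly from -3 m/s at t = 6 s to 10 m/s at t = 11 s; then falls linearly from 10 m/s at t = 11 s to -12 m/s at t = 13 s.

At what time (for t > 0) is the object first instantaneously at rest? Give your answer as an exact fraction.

v changes sign on 6–11 s (from -3 to 10); the graph is linear there, so v = 0 at t = 6 + (3)·(11 − 6)/(10 − -3) = 93/13 s.

t = 93/13 s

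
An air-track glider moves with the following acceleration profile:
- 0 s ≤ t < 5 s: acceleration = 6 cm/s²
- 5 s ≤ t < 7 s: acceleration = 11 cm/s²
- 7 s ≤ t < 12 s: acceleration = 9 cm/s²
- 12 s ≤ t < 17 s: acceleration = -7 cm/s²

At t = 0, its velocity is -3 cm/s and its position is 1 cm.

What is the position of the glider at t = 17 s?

877 cm

On each constant-a segment, Δv = aΔt and Δx = v₀Δt + ½aΔt²; chain segment to segment.
0–5 s: v starts -3 cm/s; Δx = -3·5 + ½·6·5² = 60 cm; v ends 27 cm/s.
5–7 s: v starts 27 cm/s; Δx = 27·2 + ½·11·2² = 76 cm; v ends 49 cm/s.
7–12 s: v starts 49 cm/s; Δx = 49·5 + ½·9·5² = 357.5 cm; v ends 94 cm/s.
12–17 s: v starts 94 cm/s; Δx = 94·5 + ½·-7·5² = 382.5 cm; v ends 59 cm/s.
x(17) = 1 + Σ Δx = 877 cm.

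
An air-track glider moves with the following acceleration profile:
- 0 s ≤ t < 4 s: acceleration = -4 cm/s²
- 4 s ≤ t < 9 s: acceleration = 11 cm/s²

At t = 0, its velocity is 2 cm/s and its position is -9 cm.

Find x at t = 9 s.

On each constant-a segment, Δv = aΔt and Δx = v₀Δt + ½aΔt²; chain segment to segment.
0–4 s: v starts 2 cm/s; Δx = 2·4 + ½·-4·4² = -24 cm; v ends -14 cm/s.
4–9 s: v starts -14 cm/s; Δx = -14·5 + ½·11·5² = 67.5 cm; v ends 41 cm/s.
x(9) = -9 + Σ Δx = 34.5 cm.

34.5 cm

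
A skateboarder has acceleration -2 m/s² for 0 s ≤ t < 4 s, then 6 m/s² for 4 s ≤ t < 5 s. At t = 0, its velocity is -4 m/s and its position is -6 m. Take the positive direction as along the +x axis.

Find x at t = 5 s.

-47 m

On each constant-a segment, Δv = aΔt and Δx = v₀Δt + ½aΔt²; chain segment to segment.
0–4 s: v starts -4 m/s; Δx = -4·4 + ½·-2·4² = -32 m; v ends -12 m/s.
4–5 s: v starts -12 m/s; Δx = -12·1 + ½·6·1² = -9 m; v ends -6 m/s.
x(5) = -6 + Σ Δx = -47 m.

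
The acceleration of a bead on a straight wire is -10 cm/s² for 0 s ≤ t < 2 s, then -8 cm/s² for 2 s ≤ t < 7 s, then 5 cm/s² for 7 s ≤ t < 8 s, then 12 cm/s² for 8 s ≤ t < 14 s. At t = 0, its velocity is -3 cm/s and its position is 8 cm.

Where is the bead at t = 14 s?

On each constant-a segment, Δv = aΔt and Δx = v₀Δt + ½aΔt²; chain segment to segment.
0–2 s: v starts -3 cm/s; Δx = -3·2 + ½·-10·2² = -26 cm; v ends -23 cm/s.
2–7 s: v starts -23 cm/s; Δx = -23·5 + ½·-8·5² = -215 cm; v ends -63 cm/s.
7–8 s: v starts -63 cm/s; Δx = -63·1 + ½·5·1² = -60.5 cm; v ends -58 cm/s.
8–14 s: v starts -58 cm/s; Δx = -58·6 + ½·12·6² = -132 cm; v ends 14 cm/s.
x(14) = 8 + Σ Δx = -425.5 cm.

-425.5 cm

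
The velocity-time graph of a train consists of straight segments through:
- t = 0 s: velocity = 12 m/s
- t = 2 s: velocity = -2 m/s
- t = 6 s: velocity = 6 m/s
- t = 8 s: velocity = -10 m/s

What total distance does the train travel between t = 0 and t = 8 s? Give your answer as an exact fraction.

407/14 m

Distance (not displacement) is the total path length: add the absolute areas under v-t.
0–2 s: v = 0 at t = 12/7 s; triangle areas 72/7 + 2/7 = 74/7 m
2–6 s: v = 0 at t = 3 s; triangle areas 1 + 9 = 10 m
6–8 s: v = 0 at t = 6.75 s; triangle areas 2.25 + 6.25 = 8.5 m
Total distance = 407/14 m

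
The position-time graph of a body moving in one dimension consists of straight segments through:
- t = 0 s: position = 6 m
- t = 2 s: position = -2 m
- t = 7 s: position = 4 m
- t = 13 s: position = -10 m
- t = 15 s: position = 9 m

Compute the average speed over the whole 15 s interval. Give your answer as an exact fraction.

47/15 m/s

Average speed = (total path length)/(elapsed time); on a piecewise-linear x-t graph the path length is Σ|Δx|.
0–2 s: |Δx| = |-2 − 6| = 8 m
2–7 s: |Δx| = |4 − -2| = 6 m
7–13 s: |Δx| = |-10 − 4| = 14 m
13–15 s: |Δx| = |9 − -10| = 19 m
Total path = 47 m; average speed = 47/15 = 47/15 m/s.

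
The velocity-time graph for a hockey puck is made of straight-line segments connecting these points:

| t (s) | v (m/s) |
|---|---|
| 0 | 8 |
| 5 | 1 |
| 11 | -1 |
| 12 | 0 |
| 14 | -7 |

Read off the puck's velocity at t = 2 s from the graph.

5.2 m/s

On 0–5 s the graph is linear from 8 to 1 m/s: v(2) = 8 + (1 − 8)·(2 − 0)/(5 − 0) = 5.2 m/s.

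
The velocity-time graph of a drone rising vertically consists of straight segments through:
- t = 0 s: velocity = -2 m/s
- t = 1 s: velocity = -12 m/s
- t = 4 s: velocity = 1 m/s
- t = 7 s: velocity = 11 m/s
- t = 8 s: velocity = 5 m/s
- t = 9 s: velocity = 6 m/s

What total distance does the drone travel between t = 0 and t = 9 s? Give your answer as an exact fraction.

718/13 m

Total distance travelled is ∫|v| dt — sum the magnitudes of each area piece.
0–1 s: |½(-2 + -12)(1)| = 7 m
1–4 s: v = 0 at t = 49/13 s; triangle areas 216/13 + 3/26 = 435/26 m
4–7 s: |½(1 + 11)(3)| = 18 m
7–8 s: |½(11 + 5)(1)| = 8 m
8–9 s: |½(5 + 6)(1)| = 5.5 m
Total distance = 718/13 m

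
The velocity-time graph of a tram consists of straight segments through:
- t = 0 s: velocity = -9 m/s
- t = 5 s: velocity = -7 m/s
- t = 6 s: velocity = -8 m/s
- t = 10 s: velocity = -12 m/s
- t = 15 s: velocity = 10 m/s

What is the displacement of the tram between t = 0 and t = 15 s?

-92.5 m

Displacement is the signed area under the v-t curve.
0–5 s: ½(-9 + -7)(5) = -40 m
5–6 s: ½(-7 + -8)(1) = -7.5 m
6–10 s: ½(-8 + -12)(4) = -40 m
10–15 s: ½(-12 + 10)(5) = -5 m
Net displacement = -92.5 m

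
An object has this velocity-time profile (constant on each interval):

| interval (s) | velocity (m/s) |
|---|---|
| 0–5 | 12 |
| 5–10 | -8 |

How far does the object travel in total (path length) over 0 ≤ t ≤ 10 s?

Distance (not displacement) is the total path length: add the absolute areas under v-t.
0–5 s: |12| × 5 = 60 m
5–10 s: |-8| × 5 = 40 m
Total distance = 100 m

100 m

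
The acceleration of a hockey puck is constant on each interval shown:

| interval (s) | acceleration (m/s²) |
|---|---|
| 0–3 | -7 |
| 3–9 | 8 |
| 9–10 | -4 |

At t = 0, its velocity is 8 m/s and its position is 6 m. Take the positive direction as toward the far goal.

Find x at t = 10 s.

On each constant-a segment, Δv = aΔt and Δx = v₀Δt + ½aΔt²; chain segment to segment.
0–3 s: v starts 8 m/s; Δx = 8·3 + ½·-7·3² = -7.5 m; v ends -13 m/s.
3–9 s: v starts -13 m/s; Δx = -13·6 + ½·8·6² = 66 m; v ends 35 m/s.
9–10 s: v starts 35 m/s; Δx = 35·1 + ½·-4·1² = 33 m; v ends 31 m/s.
x(10) = 6 + Σ Δx = 97.5 m.

97.5 m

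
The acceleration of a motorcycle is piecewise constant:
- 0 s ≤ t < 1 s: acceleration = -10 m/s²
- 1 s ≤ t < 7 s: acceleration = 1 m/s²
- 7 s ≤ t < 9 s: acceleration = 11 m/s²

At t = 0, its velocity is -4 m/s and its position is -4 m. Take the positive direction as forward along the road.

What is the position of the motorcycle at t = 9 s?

-73 m

On each constant-a segment, Δv = aΔt and Δx = v₀Δt + ½aΔt²; chain segment to segment.
0–1 s: v starts -4 m/s; Δx = -4·1 + ½·-10·1² = -9 m; v ends -14 m/s.
1–7 s: v starts -14 m/s; Δx = -14·6 + ½·1·6² = -66 m; v ends -8 m/s.
7–9 s: v starts -8 m/s; Δx = -8·2 + ½·11·2² = 6 m; v ends 14 m/s.
x(9) = -4 + Σ Δx = -73 m.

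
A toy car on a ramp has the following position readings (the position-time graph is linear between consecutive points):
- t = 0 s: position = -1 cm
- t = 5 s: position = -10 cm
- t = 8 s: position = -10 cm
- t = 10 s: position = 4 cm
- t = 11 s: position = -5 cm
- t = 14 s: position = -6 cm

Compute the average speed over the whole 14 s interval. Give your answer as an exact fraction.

Average speed = (total path length)/(elapsed time); on a piecewise-linear x-t graph the path length is Σ|Δx|.
0–5 s: |Δx| = |-10 − -1| = 9 cm
5–8 s: |Δx| = |-10 − -10| = 0 cm
8–10 s: |Δx| = |4 − -10| = 14 cm
10–11 s: |Δx| = |-5 − 4| = 9 cm
11–14 s: |Δx| = |-6 − -5| = 1 cm
Total path = 33 cm; average speed = 33/14 = 33/14 cm/s.

33/14 cm/s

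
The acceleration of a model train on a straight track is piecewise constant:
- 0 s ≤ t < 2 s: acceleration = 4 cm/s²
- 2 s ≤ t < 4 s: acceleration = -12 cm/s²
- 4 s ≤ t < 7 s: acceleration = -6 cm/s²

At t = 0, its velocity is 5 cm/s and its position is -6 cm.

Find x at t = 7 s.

On each constant-a segment, Δv = aΔt and Δx = v₀Δt + ½aΔt²; chain segment to segment.
0–2 s: v starts 5 cm/s; Δx = 5·2 + ½·4·2² = 18 cm; v ends 13 cm/s.
2–4 s: v starts 13 cm/s; Δx = 13·2 + ½·-12·2² = 2 cm; v ends -11 cm/s.
4–7 s: v starts -11 cm/s; Δx = -11·3 + ½·-6·3² = -60 cm; v ends -29 cm/s.
x(7) = -6 + Σ Δx = -46 cm.

-46 cm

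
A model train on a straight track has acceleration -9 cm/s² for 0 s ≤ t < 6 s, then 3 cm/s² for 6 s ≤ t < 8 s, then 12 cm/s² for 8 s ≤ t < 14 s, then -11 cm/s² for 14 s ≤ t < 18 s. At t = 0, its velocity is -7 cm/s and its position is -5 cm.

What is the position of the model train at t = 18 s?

-459 cm

On each constant-a segment, Δv = aΔt and Δx = v₀Δt + ½aΔt²; chain segment to segment.
0–6 s: v starts -7 cm/s; Δx = -7·6 + ½·-9·6² = -204 cm; v ends -61 cm/s.
6–8 s: v starts -61 cm/s; Δx = -61·2 + ½·3·2² = -116 cm; v ends -55 cm/s.
8–14 s: v starts -55 cm/s; Δx = -55·6 + ½·12·6² = -114 cm; v ends 17 cm/s.
14–18 s: v starts 17 cm/s; Δx = 17·4 + ½·-11·4² = -20 cm; v ends -27 cm/s.
x(18) = -5 + Σ Δx = -459 cm.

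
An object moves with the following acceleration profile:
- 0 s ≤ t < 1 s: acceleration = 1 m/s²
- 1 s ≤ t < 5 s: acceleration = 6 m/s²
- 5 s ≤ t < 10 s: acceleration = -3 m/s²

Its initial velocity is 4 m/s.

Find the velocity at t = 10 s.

Δv equals the area under the a-t graph; then v = v₀ + Δv.
0–1 s: 1 × 1 = 1 m/s
1–5 s: 6 × 4 = 24 m/s
5–10 s: -3 × 5 = -15 m/s
Δv = 10 m/s, so v(10) = 4 + (10) = 14 m/s.

14 m/s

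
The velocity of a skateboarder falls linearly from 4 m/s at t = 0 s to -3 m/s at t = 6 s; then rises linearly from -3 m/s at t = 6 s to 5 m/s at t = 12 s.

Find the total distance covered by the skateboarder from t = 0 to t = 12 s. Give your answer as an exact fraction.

Total distance travelled is ∫|v| dt — sum the magnitudes of each area piece.
0–6 s: v = 0 at t = 24/7 s; triangle areas 48/7 + 27/7 = 75/7 m
6–12 s: v = 0 at t = 8.25 s; triangle areas 3.375 + 9.375 = 12.75 m
Total distance = 657/28 m

657/28 m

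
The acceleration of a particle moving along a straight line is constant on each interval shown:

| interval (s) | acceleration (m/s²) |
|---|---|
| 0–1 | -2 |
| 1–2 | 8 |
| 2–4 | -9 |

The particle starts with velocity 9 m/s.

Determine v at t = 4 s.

-3 m/s

Δv equals the area under the a-t graph; then v = v₀ + Δv.
0–1 s: -2 × 1 = -2 m/s
1–2 s: 8 × 1 = 8 m/s
2–4 s: -9 × 2 = -18 m/s
Δv = -12 m/s, so v(4) = 9 + (-12) = -3 m/s.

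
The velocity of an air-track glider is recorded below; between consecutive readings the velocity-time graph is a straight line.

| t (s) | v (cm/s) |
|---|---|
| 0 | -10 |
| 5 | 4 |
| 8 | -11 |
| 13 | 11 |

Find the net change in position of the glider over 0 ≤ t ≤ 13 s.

-25.5 cm

Displacement is the signed area under the v-t curve.
0–5 s: ½(-10 + 4)(5) = -15 cm
5–8 s: ½(4 + -11)(3) = -10.5 cm
8–13 s: ½(-11 + 11)(5) = 0 cm
Net displacement = -25.5 cm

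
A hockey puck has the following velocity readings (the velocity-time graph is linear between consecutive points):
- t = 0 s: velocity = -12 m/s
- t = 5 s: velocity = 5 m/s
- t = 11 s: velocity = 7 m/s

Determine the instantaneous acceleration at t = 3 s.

3.4 m/s²

Acceleration is the slope of the v-t graph on 0–5 s: (5 − -12)/(5 − 0) = 3.4 m/s².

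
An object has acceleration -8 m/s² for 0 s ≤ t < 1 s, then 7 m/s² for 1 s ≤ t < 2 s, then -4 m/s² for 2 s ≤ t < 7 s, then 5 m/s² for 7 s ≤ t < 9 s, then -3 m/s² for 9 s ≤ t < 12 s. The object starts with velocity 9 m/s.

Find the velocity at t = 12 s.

-11 m/s

Δv equals the area under the a-t graph; then v = v₀ + Δv.
0–1 s: -8 × 1 = -8 m/s
1–2 s: 7 × 1 = 7 m/s
2–7 s: -4 × 5 = -20 m/s
7–9 s: 5 × 2 = 10 m/s
9–12 s: -3 × 3 = -9 m/s
Δv = -20 m/s, so v(12) = 9 + (-20) = -11 m/s.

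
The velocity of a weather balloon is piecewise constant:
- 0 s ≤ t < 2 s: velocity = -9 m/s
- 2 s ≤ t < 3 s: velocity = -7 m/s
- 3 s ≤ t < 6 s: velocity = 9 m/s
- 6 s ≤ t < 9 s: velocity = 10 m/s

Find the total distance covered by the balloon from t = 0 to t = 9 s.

82 m

Distance (not displacement) is the total path length: add the absolute areas under v-t.
0–2 s: |-9| × 2 = 18 m
2–3 s: |-7| × 1 = 7 m
3–6 s: |9| × 3 = 27 m
6–9 s: |10| × 3 = 30 m
Total distance = 82 m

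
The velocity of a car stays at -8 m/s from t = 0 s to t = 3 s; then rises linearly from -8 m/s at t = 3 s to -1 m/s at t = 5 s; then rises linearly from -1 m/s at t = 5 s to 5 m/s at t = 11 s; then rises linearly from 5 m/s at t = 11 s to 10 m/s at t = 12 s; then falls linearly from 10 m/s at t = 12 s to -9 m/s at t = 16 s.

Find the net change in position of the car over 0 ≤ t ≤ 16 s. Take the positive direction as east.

Displacement is the signed area under the v-t curve.
0–3 s: -8 × 3 = -24 m
3–5 s: ½(-8 + -1)(2) = -9 m
5–11 s: ½(-1 + 5)(6) = 12 m
11–12 s: ½(5 + 10)(1) = 7.5 m
12–16 s: ½(10 + -9)(4) = 2 m
Net displacement = -11.5 m

-11.5 m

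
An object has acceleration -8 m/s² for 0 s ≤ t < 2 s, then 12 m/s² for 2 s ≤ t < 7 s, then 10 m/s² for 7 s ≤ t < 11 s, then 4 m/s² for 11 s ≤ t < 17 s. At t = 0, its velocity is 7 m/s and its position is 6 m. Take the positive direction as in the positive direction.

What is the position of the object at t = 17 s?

1011 m

On each constant-a segment, Δv = aΔt and Δx = v₀Δt + ½aΔt²; chain segment to segment.
0–2 s: v starts 7 m/s; Δx = 7·2 + ½·-8·2² = -2 m; v ends -9 m/s.
2–7 s: v starts -9 m/s; Δx = -9·5 + ½·12·5² = 105 m; v ends 51 m/s.
7–11 s: v starts 51 m/s; Δx = 51·4 + ½·10·4² = 284 m; v ends 91 m/s.
11–17 s: v starts 91 m/s; Δx = 91·6 + ½·4·6² = 618 m; v ends 115 m/s.
x(17) = 6 + Σ Δx = 1011 m.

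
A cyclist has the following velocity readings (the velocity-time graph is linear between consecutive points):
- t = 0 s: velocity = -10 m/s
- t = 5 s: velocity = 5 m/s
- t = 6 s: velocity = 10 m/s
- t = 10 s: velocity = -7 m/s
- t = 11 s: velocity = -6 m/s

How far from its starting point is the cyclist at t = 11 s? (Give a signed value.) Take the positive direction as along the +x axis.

Displacement is the signed area under the v-t curve.
0–5 s: ½(-10 + 5)(5) = -12.5 m
5–6 s: ½(5 + 10)(1) = 7.5 m
6–10 s: ½(10 + -7)(4) = 6 m
10–11 s: ½(-7 + -6)(1) = -6.5 m
Net displacement = -5.5 m

-5.5 m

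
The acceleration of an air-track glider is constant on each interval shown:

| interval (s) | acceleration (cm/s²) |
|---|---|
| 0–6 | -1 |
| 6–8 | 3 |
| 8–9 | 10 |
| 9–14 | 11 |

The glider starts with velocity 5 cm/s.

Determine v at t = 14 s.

Δv equals the area under the a-t graph; then v = v₀ + Δv.
0–6 s: -1 × 6 = -6 cm/s
6–8 s: 3 × 2 = 6 cm/s
8–9 s: 10 × 1 = 10 cm/s
9–14 s: 11 × 5 = 55 cm/s
Δv = 65 cm/s, so v(14) = 5 + (65) = 70 cm/s.

70 cm/s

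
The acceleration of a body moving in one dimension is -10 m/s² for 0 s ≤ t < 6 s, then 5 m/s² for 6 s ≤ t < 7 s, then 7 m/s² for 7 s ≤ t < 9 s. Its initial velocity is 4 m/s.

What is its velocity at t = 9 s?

-37 m/s

Δv equals the area under the a-t graph; then v = v₀ + Δv.
0–6 s: -10 × 6 = -60 m/s
6–7 s: 5 × 1 = 5 m/s
7–9 s: 7 × 2 = 14 m/s
Δv = -41 m/s, so v(9) = 4 + (-41) = -37 m/s.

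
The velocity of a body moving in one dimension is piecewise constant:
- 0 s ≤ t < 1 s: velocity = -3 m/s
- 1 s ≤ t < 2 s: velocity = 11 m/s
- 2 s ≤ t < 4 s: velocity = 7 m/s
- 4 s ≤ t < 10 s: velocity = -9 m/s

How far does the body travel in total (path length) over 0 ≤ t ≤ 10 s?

82 m

Distance (not displacement) is the total path length: add the absolute areas under v-t.
0–1 s: |-3| × 1 = 3 m
1–2 s: |11| × 1 = 11 m
2–4 s: |7| × 2 = 14 m
4–10 s: |-9| × 6 = 54 m
Total distance = 82 m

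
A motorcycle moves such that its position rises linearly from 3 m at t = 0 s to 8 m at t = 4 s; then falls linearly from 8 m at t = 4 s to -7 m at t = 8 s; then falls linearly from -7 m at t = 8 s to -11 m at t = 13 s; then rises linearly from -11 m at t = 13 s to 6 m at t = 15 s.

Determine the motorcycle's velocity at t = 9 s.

-0.8 m/s

Velocity is the slope of the x-t graph on 8–13 s: (-11 − -7)/(13 − 8) = -0.8 m/s.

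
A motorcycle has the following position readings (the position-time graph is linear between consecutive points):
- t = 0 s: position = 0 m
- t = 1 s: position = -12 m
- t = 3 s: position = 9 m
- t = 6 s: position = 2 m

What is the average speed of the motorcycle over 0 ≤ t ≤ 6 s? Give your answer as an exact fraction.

Average speed = (total path length)/(elapsed time); on a piecewise-linear x-t graph the path length is Σ|Δx|.
0–1 s: |Δx| = |-12 − 0| = 12 m
1–3 s: |Δx| = |9 − -12| = 21 m
3–6 s: |Δx| = |2 − 9| = 7 m
Total path = 40 m; average speed = 40/6 = 20/3 m/s.

20/3 m/s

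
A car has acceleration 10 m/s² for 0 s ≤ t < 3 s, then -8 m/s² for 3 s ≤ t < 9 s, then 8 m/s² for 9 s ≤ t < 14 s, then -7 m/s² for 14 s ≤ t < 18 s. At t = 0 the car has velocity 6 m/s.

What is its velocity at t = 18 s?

Δv equals the area under the a-t graph; then v = v₀ + Δv.
0–3 s: 10 × 3 = 30 m/s
3–9 s: -8 × 6 = -48 m/s
9–14 s: 8 × 5 = 40 m/s
14–18 s: -7 × 4 = -28 m/s
Δv = -6 m/s, so v(18) = 6 + (-6) = 0 m/s.

0 m/s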